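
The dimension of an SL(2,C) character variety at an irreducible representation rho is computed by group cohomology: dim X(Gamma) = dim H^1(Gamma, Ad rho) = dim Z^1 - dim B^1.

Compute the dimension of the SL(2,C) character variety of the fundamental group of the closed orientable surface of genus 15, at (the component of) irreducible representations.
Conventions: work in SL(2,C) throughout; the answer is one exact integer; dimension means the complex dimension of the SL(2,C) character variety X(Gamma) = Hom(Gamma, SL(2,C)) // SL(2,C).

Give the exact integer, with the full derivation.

Gamma = pi_1(Sigma_15) = < a_1, b_1, ..., a_15, b_15 | prod [a_i, b_i] > has 2g = 30 generators and 1 relator.
Before the relator condition, cocycle space has dim 3*30 = 90.
At an irreducible rho, H^2 = coker(d_2) vanishes (Poincare duality: H^2 is dual to H^0 = invariants = 0), so d_2 is surjective onto sl_2 and dim Z^1 = 90 - 3 = 87.
dim B^1 = 3 (coboundaries, injective at irreducible rho).
dim X = dim H^1 = 87 - 3 = 84.

84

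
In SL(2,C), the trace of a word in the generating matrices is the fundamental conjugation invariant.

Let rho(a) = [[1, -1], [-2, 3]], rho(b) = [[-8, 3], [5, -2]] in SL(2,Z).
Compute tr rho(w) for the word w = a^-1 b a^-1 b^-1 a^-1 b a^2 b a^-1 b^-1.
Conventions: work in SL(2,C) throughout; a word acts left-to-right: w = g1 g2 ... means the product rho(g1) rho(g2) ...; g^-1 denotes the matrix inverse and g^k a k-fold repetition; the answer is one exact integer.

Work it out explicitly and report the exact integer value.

-6559270

rho(a^-1) = [[3, 1], [2, 1]]
... * rho(b) = [[-8, 3], [5, -2]]  ->  [[-19, 7], [-11, 4]]
... * rho(a^-1) = [[3, 1], [2, 1]]  ->  [[-43, -12], [-25, -7]]
... * rho(b^-1) = [[-2, -3], [-5, -8]]  ->  [[146, 225], [85, 131]]
... * rho(a^-1) = [[3, 1], [2, 1]]  ->  [[888, 371], [517, 216]]
... * rho(b) = [[-8, 3], [5, -2]]  ->  [[-5249, 1922], [-3056, 1119]]
... * rho(a) = [[1, -1], [-2, 3]]  ->  [[-9093, 11015], [-5294, 6413]]
... * rho(a) = [[1, -1], [-2, 3]]  ->  [[-31123, 42138], [-18120, 24533]]
... * rho(b) = [[-8, 3], [5, -2]]  ->  [[459674, -177645], [267625, -103426]]
... * rho(a^-1) = [[3, 1], [2, 1]]  ->  [[1023732, 282029], [596023, 164199]]
... * rho(b^-1) = [[-2, -3], [-5, -8]]  ->  [[-3457609, -5327428], [-2013041, -3101661]]
tr = -3457609 + -3101661 = -6559270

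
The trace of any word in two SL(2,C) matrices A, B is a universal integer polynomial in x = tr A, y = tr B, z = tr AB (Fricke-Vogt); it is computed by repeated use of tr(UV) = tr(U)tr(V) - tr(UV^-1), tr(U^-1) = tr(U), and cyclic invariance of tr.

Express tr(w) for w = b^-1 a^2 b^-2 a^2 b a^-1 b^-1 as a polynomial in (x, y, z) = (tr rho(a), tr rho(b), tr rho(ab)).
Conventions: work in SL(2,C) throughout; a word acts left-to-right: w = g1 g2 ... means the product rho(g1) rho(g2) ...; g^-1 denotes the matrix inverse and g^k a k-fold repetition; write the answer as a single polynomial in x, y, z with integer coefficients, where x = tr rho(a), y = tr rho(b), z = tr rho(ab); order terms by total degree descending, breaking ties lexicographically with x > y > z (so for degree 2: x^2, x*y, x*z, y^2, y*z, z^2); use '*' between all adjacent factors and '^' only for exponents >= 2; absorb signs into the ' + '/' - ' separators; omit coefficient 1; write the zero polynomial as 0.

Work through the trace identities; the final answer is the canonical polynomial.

-x^4*y^4*z + x^5*y^3 + x^3*y^5 + 2*x^3*y^3*z^2 - x^2*y^2*z^3 - x^5*y - 5*x^3*y^3 - x^3*y*z^2 - x*y^5 - x*y^3*z^2 + 5*x^3*y + 5*x*y^3 + 3*x*y*z^2 + x^2*z + y^2*z - 7*x*y - z

and trace(a b a) = trace(a)*trace(b a) - trace(b)  (reduce the a square) = x*z - y
trace(a^2 b a) = trace(a)*trace(a b a) - trace(a b)  (reduce the a square) = x^2*z - x*y - z
next, trace(b a b a) = trace(a b)*trace(a b) - trace(1)  (split on a) = z^2 - 2
and trace(b a b) = trace(b)*trace(a b) - trace(a)  (reduce the b square) = y*z - x
next, trace(a^2 b a b) = trace(a)*trace(b a b a) - trace(b a b)  (reduce the a square) = x*z^2 - y*z - x
and trace(a b^-1 a^2 b) = trace(a^2 b a)*trace(b) - trace(a^2 b a b)  (eliminate b^-1) = x^2*y*z - x*y^2 - x*z^2 + x
next, trace(a^4 b) = trace(a)*trace(a b a^2) - trace(a b a)  (reduce the a square) = x^3*z - x^2*y - 2*x*z + y
next, trace(a^2) = trace(a)*trace(a) - trace(1)  (reduce the a square) = x^2 - 2
trace(a^3) = trace(a)*trace(a^2) - trace(a)  (reduce the a square) = x^3 - 3*x
next, trace(a^4) = trace(a)*trace(a^3) - trace(a^2)  (reduce the a square) = x^4 - 4*x^2 + 2
trace(a^2 b^2 a^2) = trace(b)*trace(a^4 b) - trace(a^4)  (reduce the b square) = x^3*y*z - x^4 - x^2*y^2 - 2*x*y*z + 4*x^2 + y^2 - 2
trace(b a^2 b) = trace(b)*trace(a^2 b) - trace(a^2)  (reduce the b square) = x*y*z - x^2 - y^2 + 2
and trace(a^2 b a^2 b) = trace(a)*trace(b a^2 b a) - trace(b a^2 b)  (reduce the a square) = x^2*z^2 - 2*x*y*z + y^2 - 2
and trace(a^2 b^2 a^2 b) = trace(b)*trace(a^2 b a^2 b) - trace(a^2 b a^2)  (reduce the b square) = x^2*y*z^2 - x^3*z - 2*x*y^2*z + x^2*y + y^3 + 2*x*z - 3*y
and trace(b a^2 b^-1 a^2 b) = trace(a^2 b^2 a^2)*trace(b) - trace(a^2 b^2 a^2 b)  (eliminate b^-1) = x^3*y^2*z - x^4*y - x^2*y^3 - x^2*y*z^2 + x^3*z + 3*x^2*y - 2*x*z + y
trace(b a b a^3) = trace(a)*trace(b a b a^2) - trace(b a b a)  (reduce the a square) = x^2*z^2 - x*y*z - x^2 - z^2 + 2
next, trace(a^2 b a b a^2) = trace(a)*trace(b a b a^3) - trace(b a b a^2)  (reduce the a square) = x^3*z^2 - x^2*y*z - x^3 - 2*x*z^2 + y*z + 3*x
and trace(b a b a b a) = trace(b a b a)*trace(b a) - trace(a b)  (split on b) = z^3 - 3*z
next, trace(b a b a b) = trace(b)*trace(a b a b) - trace(a b a)  (reduce the b square) = y*z^2 - x*z - y
and trace(b a^2 b a b a) = trace(a)*trace(b a b a b a) - trace(b a b a b)  (reduce the a square) = x*z^3 - y*z^2 - 2*x*z + y
and trace(b a^2 b a b) = trace(b)*trace(a^2 b a b) - trace(a^2 b a)  (reduce the b square) = x*y*z^2 - x^2*z - y^2*z + z
trace(a^2 b a b a^2 b) = trace(a)*trace(b a^2 b a b a) - trace(b a^2 b a b)  (reduce the a square) = x^2*z^3 - 2*x*y*z^2 - x^2*z + y^2*z + x*y - z
trace(b a^2 b^-1 a^2 b a) = trace(a^2 b a b a^2)*trace(b) - trace(a^2 b a b a^2 b)  (eliminate b^-1) = x^3*y*z^2 - x^2*y^2*z - x^2*z^3 - x^3*y + x^2*z + 2*x*y + z
trace(a^2 b^-1 a^2 b a^-1 b) = trace(b a^2 b^-1 a^2 b)*trace(a) - trace(b a^2 b^-1 a^2 b a)  (eliminate a^-1) = x^4*y^2*z - x^5*y - x^3*y^3 - 2*x^3*y*z^2 + x^4*z + x^2*y^2*z + x^2*z^3 + 4*x^3*y - 3*x^2*z - x*y - z
trace(a^2 b^-1 a^2 b a^-1 b^-1) = trace(a^2 b^-1 a^2 b a^-1)*trace(b) - trace(a^2 b^-1 a^2 b a^-1 b)  (eliminate b^-1) = -x^4*y^2*z + x^5*y + x^3*y^3 + 2*x^3*y*z^2 - x^4*z - x^2*z^3 - 4*x^3*y - x*y^3 - x*y*z^2 + 3*x^2*z + 2*x*y + z
next, trace(b^-1 a^2 b a^-1 b^-2 a^2) = trace(a^2 b^-1 a^2 b a^-1 b^-1)*trace(b) - trace(a^2 b^-1 a^2 b a^-1)  (eliminate b^-1) = -x^4*y^3*z + x^5*y^2 + x^3*y^4 + 2*x^3*y^2*z^2 - x^4*y*z - x^2*y*z^3 - 4*x^3*y^2 - x*y^4 - x*y^2*z^2 + 2*x^2*y*z + 3*x*y^2 + x*z^2 + y*z - x
trace(b^-1 a^4) = trace(a^4)*trace(b) - trace(a^4 b)  (eliminate b^-1) = x^4*y - x^3*z - 3*x^2*y + 2*x*z + y
trace(a^4 b a) = trace(a)*trace(a b a^3) - trace(a b a^2)  (reduce the a square) = x^4*z - x^3*y - 3*x^2*z + 2*x*y + z
trace(a^4 b a b^-1) = trace(a^4 b a)*trace(b) - trace(a^4 b a b)  (eliminate b^-1) = x^4*y*z - x^3*y^2 - x^3*z^2 - 2*x^2*y*z + x^3 + 2*x*y^2 + 2*x*z^2 - 3*x
next, trace(b^-2 a^4 b a) = trace(a^4 b a b^-1)*trace(b) - trace(a^4 b a)  (eliminate b^-1) = x^4*y^2*z - x^3*y^3 - x^3*y*z^2 - x^4*z - 2*x^2*y^2*z + 2*x^3*y + 2*x*y^3 + 2*x*y*z^2 + 3*x^2*z - 5*x*y - z
next, trace(a^2 b a^-1 b^-2 a^2) = trace(b^-2 a^4 b)*trace(a) - trace(b^-2 a^4 b a)  (eliminate a^-1) = -x^4*y^2*z + x^5*y + x^3*y^3 + x^3*y*z^2 + 2*x^2*y^2*z - 5*x^3*y - 2*x*y^3 - 2*x*y*z^2 - x^2*z + 6*x*y + z
trace(b^-1 a^2 b^-2 a^2 b a^-1 b^-1) = trace(b^-1 a^2 b a^-1 b^-2 a^2)*trace(b) - trace(b^-1 a^2 b a^-1 b^-2 a^2 b)  (eliminate b^-1) = -x^4*y^4*z + x^5*y^3 + x^3*y^5 + 2*x^3*y^3*z^2 - x^2*y^2*z^3 - x^5*y - 5*x^3*y^3 - x^3*y*z^2 - x*y^5 - x*y^3*z^2 + 5*x^3*y + 5*x*y^3 + 3*x*y*z^2 + x^2*z + y^2*z - 7*x*y - z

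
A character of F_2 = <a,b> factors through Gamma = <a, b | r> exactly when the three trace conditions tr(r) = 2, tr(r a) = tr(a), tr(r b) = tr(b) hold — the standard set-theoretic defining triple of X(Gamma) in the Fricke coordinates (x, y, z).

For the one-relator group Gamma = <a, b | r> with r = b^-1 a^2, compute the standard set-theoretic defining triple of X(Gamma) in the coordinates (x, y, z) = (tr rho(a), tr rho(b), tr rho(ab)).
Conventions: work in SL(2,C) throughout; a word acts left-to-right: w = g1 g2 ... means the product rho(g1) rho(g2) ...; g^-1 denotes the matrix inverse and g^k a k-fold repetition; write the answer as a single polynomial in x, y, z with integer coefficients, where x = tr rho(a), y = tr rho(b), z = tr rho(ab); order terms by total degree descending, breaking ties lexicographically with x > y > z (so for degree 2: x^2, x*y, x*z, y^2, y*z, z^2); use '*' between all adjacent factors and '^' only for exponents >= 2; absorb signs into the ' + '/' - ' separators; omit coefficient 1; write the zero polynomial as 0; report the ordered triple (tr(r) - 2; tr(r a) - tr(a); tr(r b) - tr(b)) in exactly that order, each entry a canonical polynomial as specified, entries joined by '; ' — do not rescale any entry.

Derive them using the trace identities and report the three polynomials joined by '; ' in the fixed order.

trace(a^2) = trace(a) trace(a) - trace(1)   [square of a] = x^2 - 2
so trace(a^2 b) = trace(a) trace(b a) - trace(b)   [square of a] = x*z - y
reduce: trace(b^-1 a^2) = trace(a^2) trace(b) - trace(a^2 b)   [inverse elimination on b] = x^2*y - x*z - y
trace(a^3) = trace(a) trace(a^2) - trace(a)   [square of a] = x^3 - 3*x
so trace(a^3 b) = trace(a) trace(b a^2) - trace(b a)   [square of a] = x^2*z - x*y - z
trace(b^-1 a^3) = trace(a^3) trace(b) - trace(a^3 b)   [inverse elimination on b] = x^3*y - x^2*z - 2*x*y + z
assemble the triple (trace(r) - 2; trace(r a) - x; trace(r b) - y)

x^2*y - x*z - y - 2; x^3*y - x^2*z - 2*x*y - x + z; x^2 - y - 2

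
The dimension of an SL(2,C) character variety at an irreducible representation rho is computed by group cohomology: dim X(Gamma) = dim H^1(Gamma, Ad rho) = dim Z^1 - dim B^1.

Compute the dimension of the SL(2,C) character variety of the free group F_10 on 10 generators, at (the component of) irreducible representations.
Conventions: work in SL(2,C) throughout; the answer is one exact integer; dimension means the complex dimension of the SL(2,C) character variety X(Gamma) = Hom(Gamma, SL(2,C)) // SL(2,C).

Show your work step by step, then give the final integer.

The free group F_10: 10 generators, no relators.
Z^1(Gamma, Ad rho) = (sl_2)^10: a cocycle is a free choice of one sl_2 vector per generator, so dim Z^1 = 3*10 = 30.
dim B^1 = 3: the coboundary map is injective because an irreducible image has centralizer 0 in sl_2.
dim H^1 = 30 - 3 = 27, which is dim X.

27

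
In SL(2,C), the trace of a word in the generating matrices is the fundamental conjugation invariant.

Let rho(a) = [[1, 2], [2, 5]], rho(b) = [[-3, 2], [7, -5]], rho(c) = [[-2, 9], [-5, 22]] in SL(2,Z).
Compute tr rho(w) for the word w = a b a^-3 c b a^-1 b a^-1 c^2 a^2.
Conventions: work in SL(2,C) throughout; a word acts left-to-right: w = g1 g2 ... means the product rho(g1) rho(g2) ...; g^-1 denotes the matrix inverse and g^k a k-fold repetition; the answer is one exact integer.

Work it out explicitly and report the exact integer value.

rho(a) = [[1, 2], [2, 5]]
... * rho(b) = [[-3, 2], [7, -5]]  ->  [[11, -8], [29, -21]]
... * rho(a^-1) = [[5, -2], [-2, 1]]  ->  [[71, -30], [187, -79]]
... * rho(a^-1) = [[5, -2], [-2, 1]]  ->  [[415, -172], [1093, -453]]
... * rho(a^-1) = [[5, -2], [-2, 1]]  ->  [[2419, -1002], [6371, -2639]]
... * rho(c) = [[-2, 9], [-5, 22]]  ->  [[172, -273], [453, -719]]
... * rho(b) = [[-3, 2], [7, -5]]  ->  [[-2427, 1709], [-6392, 4501]]
... * rho(a^-1) = [[5, -2], [-2, 1]]  ->  [[-15553, 6563], [-40962, 17285]]
... * rho(b) = [[-3, 2], [7, -5]]  ->  [[92600, -63921], [243881, -168349]]
... * rho(a^-1) = [[5, -2], [-2, 1]]  ->  [[590842, -249121], [1556103, -656111]]
... * rho(c) = [[-2, 9], [-5, 22]]  ->  [[63921, -163084], [168349, -429515]]
... * rho(c) = [[-2, 9], [-5, 22]]  ->  [[687578, -3012559], [1810877, -7934189]]
... * rho(a) = [[1, 2], [2, 5]]  ->  [[-5337540, -13687639], [-14057501, -36049191]]
... * rho(a) = [[1, 2], [2, 5]]  ->  [[-32712818, -79113275], [-86155883, -208360957]]
tr = -32712818 + -208360957 = -241073775

-241073775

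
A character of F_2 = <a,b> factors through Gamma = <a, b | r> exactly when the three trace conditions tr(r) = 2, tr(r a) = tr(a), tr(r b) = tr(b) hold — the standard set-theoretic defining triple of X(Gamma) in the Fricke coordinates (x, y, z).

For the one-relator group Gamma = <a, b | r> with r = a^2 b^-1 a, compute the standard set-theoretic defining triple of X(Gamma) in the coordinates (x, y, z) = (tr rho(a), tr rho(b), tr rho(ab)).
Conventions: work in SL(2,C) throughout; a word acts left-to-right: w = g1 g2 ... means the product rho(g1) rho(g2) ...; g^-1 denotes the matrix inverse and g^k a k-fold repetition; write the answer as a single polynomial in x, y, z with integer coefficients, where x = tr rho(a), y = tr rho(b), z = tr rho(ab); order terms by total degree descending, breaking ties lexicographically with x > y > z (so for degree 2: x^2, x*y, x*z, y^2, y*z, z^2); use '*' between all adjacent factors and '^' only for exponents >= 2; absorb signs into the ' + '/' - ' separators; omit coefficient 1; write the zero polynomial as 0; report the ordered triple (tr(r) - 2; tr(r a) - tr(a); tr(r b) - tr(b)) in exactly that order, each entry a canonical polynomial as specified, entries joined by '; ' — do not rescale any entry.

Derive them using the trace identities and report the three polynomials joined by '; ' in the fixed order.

apply: tr(a^2) = tr(a)*tr(a) - tr(1) = x^2 - 2
apply: tr(a^3) = tr(a)*tr(a^2) - tr(a) = x^3 - 3*x
use: tr(b a^2) = tr(a)*tr(b a) - tr(b) = x*z - y
tr(a^3 b) = tr(a)*tr(b a^2) - tr(b a) = x^2*z - x*y - z
tr(a^2 b^-1 a) = tr(a^3)*tr(b) - tr(a^3 b) = x^3*y - x^2*z - 2*x*y + z
use: tr(a^4) = tr(a)*tr(a^3) - tr(a^2) = x^4 - 4*x^2 + 2
tr(a^4 b) = tr(a)*tr(b a^3) - tr(b a^2) = x^3*z - x^2*y - 2*x*z + y
tr(a^2 b^-1 a^2) = tr(a^4)*tr(b) - tr(a^4 b) = x^4*y - x^3*z - 3*x^2*y + 2*x*z + y
use: tr(b a b a) = tr(a b)*tr(a b) - tr(1)   [split at repeated a] = z^2 - 2
apply: tr(b a b) = tr(b)*tr(a b) - tr(a) = y*z - x
apply: tr(a b a^2 b) = tr(a)*tr(b a b a) - tr(b a b) = x*z^2 - y*z - x
tr(a^2 b^-1 a b) = tr(a b a^2)*tr(b) - tr(a b a^2 b) = x^2*y*z - x*y^2 - x*z^2 + x
assemble the triple (tr(r) - 2; tr(r a) - x; tr(r b) - y)

x^3*y - x^2*z - 2*x*y + z - 2; x^4*y - x^3*z - 3*x^2*y + 2*x*z - x + y; x^2*y*z - x*y^2 - x*z^2 + x - y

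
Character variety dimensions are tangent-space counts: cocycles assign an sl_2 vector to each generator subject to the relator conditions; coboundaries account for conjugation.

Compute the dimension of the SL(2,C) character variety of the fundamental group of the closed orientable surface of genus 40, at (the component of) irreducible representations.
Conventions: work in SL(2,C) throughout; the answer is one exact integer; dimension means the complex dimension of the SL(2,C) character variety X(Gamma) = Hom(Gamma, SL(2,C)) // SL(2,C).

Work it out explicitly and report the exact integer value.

234

Gamma = pi_1(Sigma_40) = < a_1, b_1, ..., a_40, b_40 | prod [a_i, b_i] > has 2g = 80 generators and 1 relator.
Unconstrained cocycle data is one sl_2 vector per generator (240 dimensions), cut by the relator condition d_2(z) = 0.
H^2 = coker(d_2) is dual to H^0 = 0 at irreducible rho (Poincare duality), so d_2 is onto: dim Z^1 = 237.
Coboundaries contribute dim B^1 = 3 (injective at irreducible rho).
dim X = dim H^1 = 237 - 3 = 234.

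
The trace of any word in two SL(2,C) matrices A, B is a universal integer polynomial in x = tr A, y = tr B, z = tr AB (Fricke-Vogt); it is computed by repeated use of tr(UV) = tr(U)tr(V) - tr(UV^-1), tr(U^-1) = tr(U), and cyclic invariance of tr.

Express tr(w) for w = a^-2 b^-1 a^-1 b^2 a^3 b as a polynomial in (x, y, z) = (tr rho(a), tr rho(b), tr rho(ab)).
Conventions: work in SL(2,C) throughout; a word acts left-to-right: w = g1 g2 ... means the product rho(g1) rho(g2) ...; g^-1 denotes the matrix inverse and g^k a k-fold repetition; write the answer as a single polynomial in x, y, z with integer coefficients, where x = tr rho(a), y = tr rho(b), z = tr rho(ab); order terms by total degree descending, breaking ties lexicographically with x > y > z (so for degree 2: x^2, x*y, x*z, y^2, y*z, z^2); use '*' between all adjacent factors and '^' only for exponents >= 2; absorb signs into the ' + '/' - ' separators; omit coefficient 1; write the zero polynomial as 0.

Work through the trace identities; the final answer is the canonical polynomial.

x^4*y^2*z^2 - x^5*y*z - 2*x^3*y^3*z - x^3*y*z^3 + x^4*y^2 + x^2*y^4 + 6*x^3*y*z + x*y^3*z + x*y*z^3 - x^4 - 5*x^2*y^2 - x^2*z^2 - 4*x*y*z + 4*x^2 + y^2 - 2

next, tr(a^2 b) = tr(a) * tr(b a) - tr(b) = x*z - y
tr(a^2) = tr(a) * tr(a) - tr(1) = x^2 - 2
next, tr(b^2 a^2) = tr(b) * tr(a^2 b) - tr(a^2) = x*y*z - x^2 - y^2 + 2
next, tr(b^2 a) = tr(b) * tr(a b) - tr(a) = y*z - x
next, tr(b a^3 b) = tr(a) * tr(b^2 a^2) - tr(b^2 a) = x^2*y*z - x^3 - x*y^2 - y*z + 3*x
and tr(b a b a) = tr(a b) * tr(a b) - tr(1) = z^2 - 2
tr(b a b a^2) = tr(a) * tr(b a b a) - tr(b a b) = x*z^2 - y*z - x
tr(b a^3 b a) = tr(a) * tr(b a b a^2) - tr(b a b a) = x^2*z^2 - x*y*z - x^2 - z^2 + 2
next, tr(b a^3 b a^-1) = tr(b a^3 b) * tr(a) - tr(b a^3 b a) = x^3*y*z - x^4 - x^2*y^2 - x^2*z^2 + 4*x^2 + z^2 - 2
and tr(b^3 a^2) = tr(b) * tr(a^2 b^2) - tr(a^2 b) = x*y^2*z - x^2*y - y^3 - x*z + 3*y
next, tr(b^3 a) = tr(b) * tr(a b^2) - tr(a b) = y^2*z - x*y - z
tr(b^2 a^3 b) = tr(a) * tr(b^3 a^2) - tr(b^3 a) = x^2*y^2*z - x^3*y - x*y^3 - x^2*z - y^2*z + 4*x*y + z
and tr(b a b^2 a) = tr(b) * tr(a b a b) - tr(a b a) = y*z^2 - x*z - y
tr(a b^2 a^2 b) = tr(a) * tr(b a b^2 a) - tr(b a b^2) = x*y*z^2 - x^2*z - y^2*z + z
next, tr(a b^2 a b^2 a) = tr(b) * tr(a b^2 a^2 b) - tr(a b^2 a^2) = x*y^2*z^2 - 2*x^2*y*z - y^3*z + x^3 + x*y^2 + 2*y*z - 3*x
next, tr(a b^2 a b^2) = tr(b) * tr(a b^2 a b) - tr(a b^2 a) = y^2*z^2 - 2*x*y*z + x^2 - 2
next, tr(b a b^2 a^3 b) = tr(a) * tr(a b^2 a b^2 a) - tr(a b^2 a b^2) = x^2*y^2*z^2 - 2*x^3*y*z - x*y^3*z + x^4 + x^2*y^2 - y^2*z^2 + 4*x*y*z - 4*x^2 + 2
and tr(b a b a b a) = tr(b a) * tr(b a b a) - tr(b^-1 a^-1) = z^3 - 3*z
tr(b a b a b a^2) = tr(a) * tr(b a b a b a) - tr(b a b a b) = x*z^3 - y*z^2 - 2*x*z + y
tr(a^3 b a b a b) = tr(a) * tr(b a b a b a^2) - tr(b a b a b a) = x^2*z^3 - x*y*z^2 - 2*x^2*z - z^3 + x*y + 3*z
tr(a^3 b a b a) = tr(a) * tr(a b a b a^2) - tr(a b a b a) = x^3*z^2 - x^2*y*z - x^3 - 2*x*z^2 + y*z + 3*x
and tr(b a b^2 a^3 b a) = tr(b) * tr(a^3 b a b a b) - tr(a^3 b a b a) = x^2*y*z^3 - x^3*z^2 - x*y^2*z^2 - x^2*y*z - y*z^3 + x^3 + x*y^2 + 2*x*z^2 + 2*y*z - 3*x
tr(a b^2 a^3 b a^-1 b) = tr(b a b^2 a^3 b) * tr(a) - tr(b a b^2 a^3 b a) = x^3*y^2*z^2 - 2*x^4*y*z - x^2*y^3*z - x^2*y*z^3 + x^5 + x^3*y^2 + x^3*z^2 + 5*x^2*y*z + y*z^3 - 5*x^3 - x*y^2 - 2*x*z^2 - 2*y*z + 5*x
tr(b^2 a^3 b a^-1 b^-1 a) = tr(a b^2 a^3 b a^-1) * tr(b) - tr(a b^2 a^3 b a^-1 b) = -x^3*y^2*z^2 + 2*x^4*y*z + 2*x^2*y^3*z + x^2*y*z^3 - x^5 - 2*x^3*y^2 - x^3*z^2 - x*y^4 - 6*x^2*y*z - y^3*z - y*z^3 + 5*x^3 + 5*x*y^2 + 2*x*z^2 + 3*y*z - 5*x
and tr(b^-1 a^-1 b^2 a^3 b a^-1) = tr(b^2 a^3 b a^-1 b^-1) * tr(a) - tr(b^2 a^3 b a^-1 b^-1 a) = x^3*y^2*z^2 - x^4*y*z - 2*x^2*y^3*z - x^2*y*z^3 + x^3*y^2 + x*y^4 + 6*x^2*y*z + y^3*z + y*z^3 - x^3 - 5*x*y^2 - x*z^2 - 3*y*z + 3*x
next, tr(a^-2 b^-1 a^-1 b^2 a^3 b) = tr(b^-1 a^-1 b^2 a^3 b a^-1) * tr(a) - tr(b^-1 a^-1 b^2 a^3 b) = x^4*y^2*z^2 - x^5*y*z - 2*x^3*y^3*z - x^3*y*z^3 + x^4*y^2 + x^2*y^4 + 6*x^3*y*z + x*y^3*z + x*y*z^3 - x^4 - 5*x^2*y^2 - x^2*z^2 - 4*x*y*z + 4*x^2 + y^2 - 2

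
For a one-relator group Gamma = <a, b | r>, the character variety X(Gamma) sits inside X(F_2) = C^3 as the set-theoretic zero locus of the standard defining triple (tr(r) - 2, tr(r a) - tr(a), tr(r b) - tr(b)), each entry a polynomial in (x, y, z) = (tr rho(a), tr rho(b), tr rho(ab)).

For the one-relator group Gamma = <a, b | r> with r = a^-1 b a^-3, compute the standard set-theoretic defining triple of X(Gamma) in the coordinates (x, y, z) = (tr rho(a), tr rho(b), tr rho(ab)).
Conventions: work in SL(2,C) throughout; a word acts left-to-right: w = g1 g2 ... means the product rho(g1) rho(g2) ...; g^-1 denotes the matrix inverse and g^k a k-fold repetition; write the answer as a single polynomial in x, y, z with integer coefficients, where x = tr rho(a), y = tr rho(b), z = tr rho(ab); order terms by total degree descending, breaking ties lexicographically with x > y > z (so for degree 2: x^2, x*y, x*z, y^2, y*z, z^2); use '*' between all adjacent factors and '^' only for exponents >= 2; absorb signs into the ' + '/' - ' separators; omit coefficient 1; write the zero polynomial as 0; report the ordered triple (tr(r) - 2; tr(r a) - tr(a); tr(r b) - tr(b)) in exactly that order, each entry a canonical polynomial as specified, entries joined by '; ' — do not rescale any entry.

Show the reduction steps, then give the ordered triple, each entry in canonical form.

tr(b a^-1) = tr(b)*tr(a) - tr(b a)   [inverse elimination on a] = x*y - z
tr(a^-1 b a^-1) = tr(b a^-1)*tr(a) - tr(b)   [inverse elimination on a] = x^2*y - x*z - y
apply: tr(a^-1 b a^-2) = tr(a^-1 b a^-1)*tr(a) - tr(a^-1 b)   [inverse elimination on a] = x^3*y - x^2*z - 2*x*y + z
tr(a^-1 b a^-3) = tr(a^-1 b a^-2)*tr(a) - tr(a^-1 b a^-1)   [inverse elimination on a] = x^4*y - x^3*z - 3*x^2*y + 2*x*z + y
use: tr(b^2) = tr(b)*tr(b) - tr(1)  (reduce the b square) = y^2 - 2
apply: tr(b^2 a) = tr(b)*tr(a b) - tr(a)  (reduce the b square) = y*z - x
apply: tr(b^2 a^-1) = tr(b^2)*tr(a) - tr(b^2 a)  (eliminate a^-1) = x*y^2 - y*z - x
tr(a^-1 b^2 a^-1) = tr(b^2 a^-1)*tr(a) - tr(b^2)  (eliminate a^-1) = x^2*y^2 - x*y*z - x^2 - y^2 + 2
use: tr(b a^-3 b) = tr(a^-1 b^2 a^-1)*tr(a) - tr(a^-1 b^2)  (eliminate a^-1) = x^3*y^2 - x^2*y*z - x^3 - 2*x*y^2 + y*z + 3*x
use: tr(b a b a) = tr(a b)*tr(a b) - tr(1)  (split on a) = z^2 - 2
use: tr(a^-1 b a b) = tr(b a b)*tr(a) - tr(b a b a)  (eliminate a^-1) = x*y*z - x^2 - z^2 + 2
apply: tr(a^-1 b a b a^-1) = tr(a^-1 b a b)*tr(a) - tr(a^-1 b a b a)  (eliminate a^-1) = x^2*y*z - x^3 - x*z^2 - y*z + 3*x
use: tr(b a^-3 b a) = tr(a^-1 b a b a^-1)*tr(a) - tr(a^-1 b a b)  (eliminate a^-1) = x^3*y*z - x^4 - x^2*z^2 - 2*x*y*z + 4*x^2 + z^2 - 2
tr(a^-1 b a^-3 b) = tr(b a^-3 b)*tr(a) - tr(b a^-3 b a)  (eliminate a^-1) = x^4*y^2 - 2*x^3*y*z - 2*x^2*y^2 + x^2*z^2 + 3*x*y*z - x^2 - z^2 + 2
assemble the triple (tr(r) - 2; tr(r a) - x; tr(r b) - y)

x^4*y - x^3*z - 3*x^2*y + 2*x*z + y - 2; x^3*y - x^2*z - 2*x*y - x + z; x^4*y^2 - 2*x^3*y*z - 2*x^2*y^2 + x^2*z^2 + 3*x*y*z - x^2 - z^2 - y + 2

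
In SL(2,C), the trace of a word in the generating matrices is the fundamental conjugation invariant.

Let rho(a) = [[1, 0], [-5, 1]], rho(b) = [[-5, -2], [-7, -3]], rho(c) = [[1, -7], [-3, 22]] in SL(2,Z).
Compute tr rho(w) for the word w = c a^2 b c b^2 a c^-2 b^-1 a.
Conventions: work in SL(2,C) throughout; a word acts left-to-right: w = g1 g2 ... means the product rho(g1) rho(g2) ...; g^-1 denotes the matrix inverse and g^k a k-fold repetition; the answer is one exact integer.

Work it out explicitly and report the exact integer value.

rho(c) = [[1, -7], [-3, 22]]
... * rho(a) = [[1, 0], [-5, 1]]  ->  [[36, -7], [-113, 22]]
... * rho(a) = [[1, 0], [-5, 1]]  ->  [[71, -7], [-223, 22]]
... * rho(b) = [[-5, -2], [-7, -3]]  ->  [[-306, -121], [961, 380]]
... * rho(c) = [[1, -7], [-3, 22]]  ->  [[57, -520], [-179, 1633]]
... * rho(b) = [[-5, -2], [-7, -3]]  ->  [[3355, 1446], [-10536, -4541]]
... * rho(b) = [[-5, -2], [-7, -3]]  ->  [[-26897, -11048], [84467, 34695]]
... * rho(a) = [[1, 0], [-5, 1]]  ->  [[28343, -11048], [-89008, 34695]]
... * rho(c^-1) = [[22, 7], [3, 1]]  ->  [[590402, 187353], [-1854091, -588361]]
... * rho(c^-1) = [[22, 7], [3, 1]]  ->  [[13550903, 4320167], [-42555085, -13566998]]
... * rho(b^-1) = [[-3, 2], [7, -5]]  ->  [[-10411540, 5500971], [32696269, -17275180]]
... * rho(a) = [[1, 0], [-5, 1]]  ->  [[-37916395, 5500971], [119072169, -17275180]]
tr = -37916395 + -17275180 = -55191575

-55191575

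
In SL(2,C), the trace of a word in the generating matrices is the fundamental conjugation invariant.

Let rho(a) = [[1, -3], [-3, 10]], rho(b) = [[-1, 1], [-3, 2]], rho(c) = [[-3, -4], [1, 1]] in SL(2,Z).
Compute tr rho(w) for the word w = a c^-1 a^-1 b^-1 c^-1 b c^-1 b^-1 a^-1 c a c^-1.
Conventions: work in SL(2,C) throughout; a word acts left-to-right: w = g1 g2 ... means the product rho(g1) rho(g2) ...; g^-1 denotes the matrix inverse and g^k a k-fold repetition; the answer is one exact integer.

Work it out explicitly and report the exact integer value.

277160276

rho(a) = [[1, -3], [-3, 10]]
... * rho(c^-1) = [[1, 4], [-1, -3]]  ->  [[4, 13], [-13, -42]]
... * rho(a^-1) = [[10, 3], [3, 1]]  ->  [[79, 25], [-256, -81]]
... * rho(b^-1) = [[2, -1], [3, -1]]  ->  [[233, -104], [-755, 337]]
... * rho(c^-1) = [[1, 4], [-1, -3]]  ->  [[337, 1244], [-1092, -4031]]
... * rho(b) = [[-1, 1], [-3, 2]]  ->  [[-4069, 2825], [13185, -9154]]
... * rho(c^-1) = [[1, 4], [-1, -3]]  ->  [[-6894, -24751], [22339, 80202]]
... * rho(b^-1) = [[2, -1], [3, -1]]  ->  [[-88041, 31645], [285284, -102541]]
... * rho(a^-1) = [[10, 3], [3, 1]]  ->  [[-785475, -232478], [2545217, 753311]]
... * rho(c) = [[-3, -4], [1, 1]]  ->  [[2123947, 2909422], [-6882340, -9427557]]
... * rho(a) = [[1, -3], [-3, 10]]  ->  [[-6604319, 22722379], [21400331, -73628550]]
... * rho(c^-1) = [[1, 4], [-1, -3]]  ->  [[-29326698, -94584413], [95028881, 306486974]]
tr = -29326698 + 306486974 = 277160276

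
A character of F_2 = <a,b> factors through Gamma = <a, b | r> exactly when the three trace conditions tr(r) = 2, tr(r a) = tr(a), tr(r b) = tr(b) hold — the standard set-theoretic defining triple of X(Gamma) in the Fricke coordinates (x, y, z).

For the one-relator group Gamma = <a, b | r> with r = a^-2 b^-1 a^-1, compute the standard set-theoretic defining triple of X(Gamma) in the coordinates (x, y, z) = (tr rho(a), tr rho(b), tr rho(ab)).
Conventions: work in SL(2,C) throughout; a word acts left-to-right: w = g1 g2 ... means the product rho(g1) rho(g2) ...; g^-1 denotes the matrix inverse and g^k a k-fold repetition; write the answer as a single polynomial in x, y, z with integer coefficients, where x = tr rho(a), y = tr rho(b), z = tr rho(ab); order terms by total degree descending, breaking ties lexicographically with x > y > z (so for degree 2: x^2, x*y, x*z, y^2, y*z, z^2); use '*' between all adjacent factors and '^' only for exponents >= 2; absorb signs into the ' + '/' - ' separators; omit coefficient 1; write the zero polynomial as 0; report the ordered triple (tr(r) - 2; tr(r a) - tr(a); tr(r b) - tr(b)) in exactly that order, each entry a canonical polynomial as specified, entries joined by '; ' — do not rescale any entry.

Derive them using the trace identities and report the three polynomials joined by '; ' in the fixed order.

x^2*z - x*y - z - 2; x*z - x - y; x^2*y*z - x*y^2 - x*z^2 + x - y

tr(a^-1) = tr(a) = x
and tr(a^-2) = tr(a^-1)*tr(a) - tr(1)   [inverse elimination on a] = x^2 - 2
and tr(b a^-1) = tr(b)*tr(a) - tr(b a)   [inverse elimination on a] = x*y - z
tr(a^-2 b) = tr(b a^-1)*tr(a) - tr(b)   [inverse elimination on a] = x^2*y - x*z - y
tr(a^-1 b^-1 a^-1) = tr(a^-2)*tr(b) - tr(a^-2 b)   [inverse elimination on b] = x*z - y
tr(a^-2 b^-1 a^-1) = tr(a^-1 b^-1 a^-1)*tr(a) - tr(a^-1 b^-1)   [inverse elimination on a] = x^2*z - x*y - z
and tr(a b a b) = tr(a b)*tr(a b) - tr(1)   [split at a repeated a] = z^2 - 2
next, tr(b^-1 a b a) = tr(a b a)*tr(b) - tr(a b a b)   [inverse elimination on b] = x*y*z - y^2 - z^2 + 2
next, tr(b a^-1 b^-1 a) = tr(b^-1 a b)*tr(a) - tr(b^-1 a b a)   [inverse elimination on a] = -x*y*z + x^2 + y^2 + z^2 - 2
tr(b^-1 a^-1 b a^-1) = tr(b a^-1 b^-1)*tr(a) - tr(b a^-1 b^-1 a)   [inverse elimination on a] = x*y*z - y^2 - z^2 + 2
next, tr(a^-2 b^-1 a^-1 b) = tr(b^-1 a^-1 b a^-1)*tr(a) - tr(b^-1 a^-1 b)   [inverse elimination on a] = x^2*y*z - x*y^2 - x*z^2 + x
assemble the triple (tr(r) - 2; tr(r a) - x; tr(r b) - y)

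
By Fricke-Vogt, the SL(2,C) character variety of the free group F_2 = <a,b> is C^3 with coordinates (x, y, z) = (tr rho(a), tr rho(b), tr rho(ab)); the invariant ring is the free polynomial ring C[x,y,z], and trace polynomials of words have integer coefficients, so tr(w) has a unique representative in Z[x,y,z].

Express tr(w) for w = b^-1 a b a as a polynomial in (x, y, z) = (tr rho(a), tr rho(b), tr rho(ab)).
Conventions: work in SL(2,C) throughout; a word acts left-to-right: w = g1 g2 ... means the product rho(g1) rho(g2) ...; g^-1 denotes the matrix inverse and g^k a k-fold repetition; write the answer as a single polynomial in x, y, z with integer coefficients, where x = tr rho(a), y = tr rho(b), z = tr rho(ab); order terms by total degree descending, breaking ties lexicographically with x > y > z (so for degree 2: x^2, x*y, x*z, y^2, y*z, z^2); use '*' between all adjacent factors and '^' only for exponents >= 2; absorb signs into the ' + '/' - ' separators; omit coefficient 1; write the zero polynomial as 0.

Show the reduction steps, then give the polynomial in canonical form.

tr(a b a) = tr(a)*tr(b a) - tr(b) = x*z - y
tr(a b a b) = tr(a b)*tr(a b) - tr(1) = z^2 - 2
tr(b^-1 a b a) = tr(a b a)*tr(b) - tr(a b a b) = x*y*z - y^2 - z^2 + 2

x*y*z - y^2 - z^2 + 2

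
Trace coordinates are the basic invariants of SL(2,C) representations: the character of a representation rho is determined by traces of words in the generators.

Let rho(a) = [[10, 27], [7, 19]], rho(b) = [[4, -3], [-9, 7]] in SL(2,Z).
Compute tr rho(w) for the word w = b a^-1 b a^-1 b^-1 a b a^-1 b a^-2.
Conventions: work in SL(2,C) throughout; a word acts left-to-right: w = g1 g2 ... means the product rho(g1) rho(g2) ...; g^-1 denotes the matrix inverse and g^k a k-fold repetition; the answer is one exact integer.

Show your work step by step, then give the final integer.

76417376482811

rho(b) = [[4, -3], [-9, 7]]
... * rho(a^-1) = [[19, -27], [-7, 10]]  ->  [[97, -138], [-220, 313]]
... * rho(b) = [[4, -3], [-9, 7]]  ->  [[1630, -1257], [-3697, 2851]]
... * rho(a^-1) = [[19, -27], [-7, 10]]  ->  [[39769, -56580], [-90200, 128329]]
... * rho(b^-1) = [[7, 3], [9, 4]]  ->  [[-230837, -107013], [523561, 242716]]
... * rho(a) = [[10, 27], [7, 19]]  ->  [[-3057461, -8265846], [6934622, 18747751]]
... * rho(b) = [[4, -3], [-9, 7]]  ->  [[62162770, -48688539], [-140991271, 110430391]]
... * rho(a^-1) = [[19, -27], [-7, 10]]  ->  [[1521912403, -2165280180], [-3451846886, 4911068227]]
... * rho(b) = [[4, -3], [-9, 7]]  ->  [[25575171232, -19722698469], [-58007001587, 44733018247]]
... * rho(a^-1) = [[19, -27], [-7, 10]]  ->  [[623987142691, -887756607954], [-1415264157882, 2013519225319]]
... * rho(a^-1) = [[19, -27], [-7, 10]]  ->  [[18070051966807, -25725218932197], [-40984653576991, 58347324516004]]
tr = 18070051966807 + 58347324516004 = 76417376482811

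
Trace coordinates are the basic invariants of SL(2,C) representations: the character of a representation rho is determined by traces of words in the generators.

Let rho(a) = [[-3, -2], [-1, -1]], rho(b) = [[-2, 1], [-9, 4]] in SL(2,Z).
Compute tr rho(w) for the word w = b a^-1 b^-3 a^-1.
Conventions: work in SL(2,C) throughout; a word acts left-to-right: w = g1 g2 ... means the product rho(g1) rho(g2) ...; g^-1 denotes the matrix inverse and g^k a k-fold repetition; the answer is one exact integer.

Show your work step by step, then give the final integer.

-1757

rho(b) = [[-2, 1], [-9, 4]]
... * rho(a^-1) = [[-1, 2], [1, -3]]  ->  [[3, -7], [13, -30]]
... * rho(b^-1) = [[4, -1], [9, -2]]  ->  [[-51, 11], [-218, 47]]
... * rho(b^-1) = [[4, -1], [9, -2]]  ->  [[-105, 29], [-449, 124]]
... * rho(b^-1) = [[4, -1], [9, -2]]  ->  [[-159, 47], [-680, 201]]
... * rho(a^-1) = [[-1, 2], [1, -3]]  ->  [[206, -459], [881, -1963]]
tr = 206 + -1963 = -1757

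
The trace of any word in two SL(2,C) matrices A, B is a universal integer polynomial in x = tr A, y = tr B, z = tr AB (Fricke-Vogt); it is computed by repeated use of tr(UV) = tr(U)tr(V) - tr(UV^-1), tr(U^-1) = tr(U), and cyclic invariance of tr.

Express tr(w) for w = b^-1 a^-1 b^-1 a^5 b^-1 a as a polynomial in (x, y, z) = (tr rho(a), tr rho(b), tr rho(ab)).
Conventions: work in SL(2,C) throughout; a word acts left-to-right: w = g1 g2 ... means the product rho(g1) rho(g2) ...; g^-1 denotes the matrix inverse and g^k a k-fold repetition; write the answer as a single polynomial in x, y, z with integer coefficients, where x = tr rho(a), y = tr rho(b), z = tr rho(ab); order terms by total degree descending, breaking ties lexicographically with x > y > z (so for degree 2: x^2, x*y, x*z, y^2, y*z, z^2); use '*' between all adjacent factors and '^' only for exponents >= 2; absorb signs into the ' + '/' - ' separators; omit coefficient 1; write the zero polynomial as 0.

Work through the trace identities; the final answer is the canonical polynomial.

x^6*y^2*z - x^7*y - 2*x^5*y*z^2 + x^6*z - 4*x^4*y^2*z + x^4*z^3 + 6*x^5*y + 7*x^3*y*z^2 - 6*x^4*z + 3*x^2*y^2*z - 3*x^2*z^3 - 10*x^3*y - 4*x*y*z^2 + 10*x^2*z + z^3 + 4*x*y - 3*z

apply: trace(a^2) = trace(a)*trace(a) - trace(1) = x^2 - 2
use: trace(a^3) = trace(a)*trace(a^2) - trace(a) = x^3 - 3*x
apply: trace(a^4) = trace(a)*trace(a^3) - trace(a^2) = x^4 - 4*x^2 + 2
trace(a^5) = trace(a)*trace(a^4) - trace(a^3) = x^5 - 5*x^3 + 5*x
trace(a^6) = trace(a)*trace(a^5) - trace(a^4) = x^6 - 6*x^4 + 9*x^2 - 2
use: trace(a b a) = trace(a)*trace(b a) - trace(b) = x*z - y
apply: trace(b a^3) = trace(a)*trace(a b a) - trace(a b) = x^2*z - x*y - z
trace(a^3 b a) = trace(a)*trace(b a^3) - trace(b a^2) = x^3*z - x^2*y - 2*x*z + y
trace(b a^5) = trace(a)*trace(a^3 b a) - trace(a^3 b) = x^4*z - x^3*y - 3*x^2*z + 2*x*y + z
trace(a^6 b) = trace(a)*trace(b a^5) - trace(b a^4) = x^5*z - x^4*y - 4*x^3*z + 3*x^2*y + 3*x*z - y
trace(a b^-1 a^5) = trace(a^6)*trace(b) - trace(a^6 b) = x^6*y - x^5*z - 5*x^4*y + 4*x^3*z + 6*x^2*y - 3*x*z - y
trace(b a b a) = trace(b a)*trace(b a) - trace(1) = z^2 - 2
apply: trace(b a b) = trace(b)*trace(a b) - trace(a) = y*z - x
trace(a b a b a) = trace(a)*trace(b a b a) - trace(b a b) = x*z^2 - y*z - x
trace(a^2 b a b a) = trace(a)*trace(a b a b a) - trace(a b a b) = x^2*z^2 - x*y*z - x^2 - z^2 + 2
use: trace(a b a b a^3) = trace(a)*trace(a^2 b a b a) - trace(a^2 b a b) = x^3*z^2 - x^2*y*z - x^3 - 2*x*z^2 + y*z + 3*x
trace(a^5 b a b) = trace(a)*trace(a b a b a^3) - trace(a b a b a^2) = x^4*z^2 - x^3*y*z - x^4 - 3*x^2*z^2 + 2*x*y*z + 4*x^2 + z^2 - 2
trace(a b^-1 a^5 b) = trace(a^5 b a)*trace(b) - trace(a^5 b a b) = x^5*y*z - x^4*y^2 - x^4*z^2 - 3*x^3*y*z + x^4 + 3*x^2*y^2 + 3*x^2*z^2 + x*y*z - 4*x^2 - y^2 - z^2 + 2
trace(a^5 b^-1 a b^-1) = trace(a b^-1 a^5)*trace(b) - trace(a b^-1 a^5 b) = x^6*y^2 - 2*x^5*y*z - 4*x^4*y^2 + x^4*z^2 + 7*x^3*y*z - x^4 + 3*x^2*y^2 - 3*x^2*z^2 - 4*x*y*z + 4*x^2 + z^2 - 2
use: trace(b^-1 a^5 b^-1 a b^-1) = trace(a^5 b^-1 a b^-1)*trace(b) - trace(a^5 b^-1 a) = x^6*y^3 - 2*x^5*y^2*z - x^6*y - 4*x^4*y^3 + x^4*y*z^2 + x^5*z + 7*x^3*y^2*z + 4*x^4*y + 3*x^2*y^3 - 3*x^2*y*z^2 - 4*x^3*z - 4*x*y^2*z - 2*x^2*y + y*z^2 + 3*x*z - y
trace(a^7) = trace(a)*trace(a^6) - trace(a^5) = x^7 - 7*x^5 + 14*x^3 - 7*x
trace(a^7 b) = trace(a)*trace(b a^6) - trace(b a^5) = x^6*z - x^5*y - 5*x^4*z + 4*x^3*y + 6*x^2*z - 3*x*y - z
trace(a b^-1 a^6) = trace(a^7)*trace(b) - trace(a^7 b) = x^7*y - x^6*z - 6*x^5*y + 5*x^4*z + 10*x^3*y - 6*x^2*z - 4*x*y + z
trace(a^6 b a b) = trace(a)*trace(a^2 b a b a^3) - trace(a^2 b a b a^2) = x^5*z^2 - x^4*y*z - x^5 - 4*x^3*z^2 + 3*x^2*y*z + 5*x^3 + 3*x*z^2 - y*z - 5*x
use: trace(a b^-1 a^6 b) = trace(a^6 b a)*trace(b) - trace(a^6 b a b) = x^6*y*z - x^5*y^2 - x^5*z^2 - 4*x^4*y*z + x^5 + 4*x^3*y^2 + 4*x^3*z^2 + 3*x^2*y*z - 5*x^3 - 3*x*y^2 - 3*x*z^2 + 5*x
apply: trace(a b^-1 a b^-1 a^5) = trace(a b^-1 a^6)*trace(b) - trace(a b^-1 a^6 b) = x^7*y^2 - 2*x^6*y*z - 5*x^5*y^2 + x^5*z^2 + 9*x^4*y*z - x^5 + 6*x^3*y^2 - 4*x^3*z^2 - 9*x^2*y*z + 5*x^3 - x*y^2 + 3*x*z^2 + y*z - 5*x
apply: trace(b a^5 b) = trace(b)*trace(a^5 b) - trace(a^5) = x^4*y*z - x^5 - x^3*y^2 - 3*x^2*y*z + 5*x^3 + 2*x*y^2 + y*z - 5*x
apply: trace(a b a^5 b a) = trace(a)*trace(b a^5 b a) - trace(b a^5 b) = x^5*z^2 - 2*x^4*y*z + x^3*y^2 - 3*x^3*z^2 + 5*x^2*y*z - x^3 - 2*x*y^2 + x*z^2 - y*z + 3*x
apply: trace(b a b a b a) = trace(b a)*trace(b a b a) - trace(b^-1 a^-1) = z^3 - 3*z
trace(b a b a b) = trace(b)*trace(a b a b) - trace(a b a) = y*z^2 - x*z - y
apply: trace(b a b a b a^2) = trace(a)*trace(b a b a b a) - trace(b a b a b) = x*z^3 - y*z^2 - 2*x*z + y
use: trace(a b a b a b a^2) = trace(a)*trace(b a b a b a^2) - trace(b a b a b a) = x^2*z^3 - x*y*z^2 - 2*x^2*z - z^3 + x*y + 3*z
apply: trace(a^2 b a b a b a^2) = trace(a)*trace(a b a b a b a^2) - trace(a b a b a b a) = x^3*z^3 - x^2*y*z^2 - 2*x^3*z - 2*x*z^3 + x^2*y + y*z^2 + 5*x*z - y
trace(a b a^5 b a b) = trace(a)*trace(a^2 b a b a b a^2) - trace(a^2 b a b a b a) = x^4*z^3 - x^3*y*z^2 - 2*x^4*z - 3*x^2*z^3 + x^3*y + 2*x*y*z^2 + 7*x^2*z + z^3 - 2*x*y - 3*z
apply: trace(a^5 b a b^-1 a b) = trace(a b a^5 b a)*trace(b) - trace(a b a^5 b a b) = x^5*y*z^2 - 2*x^4*y^2*z - x^4*z^3 + x^3*y^3 - 2*x^3*y*z^2 + 2*x^4*z + 5*x^2*y^2*z + 3*x^2*z^3 - 2*x^3*y - 2*x*y^3 - x*y*z^2 - 7*x^2*z - y^2*z - z^3 + 5*x*y + 3*z
trace(a b^-1 a b^-1 a^5 b) = trace(a^5 b a b^-1 a)*trace(b) - trace(a^5 b a b^-1 a b) = x^6*y^2*z - x^5*y^3 - 2*x^5*y*z^2 - 2*x^4*y^2*z + x^4*z^3 + x^5*y + 3*x^3*y^3 + 6*x^3*y*z^2 - 2*x^4*z - 2*x^2*y^2*z - 3*x^2*z^3 - 3*x^3*y - x*y^3 - 2*x*y*z^2 + 7*x^2*z + y^2*z + z^3 - 3*z
use: trace(b^-1 a^5 b^-1 a b^-1 a) = trace(a b^-1 a b^-1 a^5)*trace(b) - trace(a b^-1 a b^-1 a^5 b) = x^7*y^3 - 3*x^6*y^2*z - 4*x^5*y^3 + 3*x^5*y*z^2 + 11*x^4*y^2*z - x^4*z^3 - 2*x^5*y + 3*x^3*y^3 - 10*x^3*y*z^2 + 2*x^4*z - 7*x^2*y^2*z + 3*x^2*z^3 + 8*x^3*y + 5*x*y*z^2 - 7*x^2*z - z^3 - 5*x*y + 3*z
trace(b^-1 a^-1 b^-1 a^5 b^-1 a) = trace(b^-1 a^5 b^-1 a b^-1)*trace(a) - trace(b^-1 a^5 b^-1 a b^-1 a) = x^6*y^2*z - x^7*y - 2*x^5*y*z^2 + x^6*z - 4*x^4*y^2*z + x^4*z^3 + 6*x^5*y + 7*x^3*y*z^2 - 6*x^4*z + 3*x^2*y^2*z - 3*x^2*z^3 - 10*x^3*y - 4*x*y*z^2 + 10*x^2*z + z^3 + 4*x*y - 3*z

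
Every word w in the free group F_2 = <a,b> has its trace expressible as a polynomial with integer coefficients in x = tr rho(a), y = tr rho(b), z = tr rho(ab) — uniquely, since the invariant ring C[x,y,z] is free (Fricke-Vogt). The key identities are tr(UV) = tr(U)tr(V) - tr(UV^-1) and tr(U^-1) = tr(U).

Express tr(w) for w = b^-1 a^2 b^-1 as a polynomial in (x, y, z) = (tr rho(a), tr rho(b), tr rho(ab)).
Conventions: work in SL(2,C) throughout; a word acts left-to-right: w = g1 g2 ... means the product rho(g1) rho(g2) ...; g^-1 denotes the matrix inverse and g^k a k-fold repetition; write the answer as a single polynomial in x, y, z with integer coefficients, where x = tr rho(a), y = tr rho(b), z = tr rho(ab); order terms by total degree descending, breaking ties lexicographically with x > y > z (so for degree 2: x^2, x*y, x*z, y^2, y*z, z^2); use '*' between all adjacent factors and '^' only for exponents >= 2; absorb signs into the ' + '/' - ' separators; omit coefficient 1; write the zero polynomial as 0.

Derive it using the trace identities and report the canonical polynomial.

x^2*y^2 - x*y*z - x^2 - y^2 + 2

tr(a^2) = tr(a) tr(a) - tr(1)   [square of a] = x^2 - 2
reduce: tr(a^2 b) = tr(a) tr(b a) - tr(b)   [square of a] = x*z - y
reduce: tr(a^2 b^-1) = tr(a^2) tr(b) - tr(a^2 b)   [inverse elimination on b] = x^2*y - x*z - y
tr(b^-1 a^2 b^-1) = tr(a^2 b^-1) tr(b) - tr(a^2)   [inverse elimination on b] = x^2*y^2 - x*y*z - x^2 - y^2 + 2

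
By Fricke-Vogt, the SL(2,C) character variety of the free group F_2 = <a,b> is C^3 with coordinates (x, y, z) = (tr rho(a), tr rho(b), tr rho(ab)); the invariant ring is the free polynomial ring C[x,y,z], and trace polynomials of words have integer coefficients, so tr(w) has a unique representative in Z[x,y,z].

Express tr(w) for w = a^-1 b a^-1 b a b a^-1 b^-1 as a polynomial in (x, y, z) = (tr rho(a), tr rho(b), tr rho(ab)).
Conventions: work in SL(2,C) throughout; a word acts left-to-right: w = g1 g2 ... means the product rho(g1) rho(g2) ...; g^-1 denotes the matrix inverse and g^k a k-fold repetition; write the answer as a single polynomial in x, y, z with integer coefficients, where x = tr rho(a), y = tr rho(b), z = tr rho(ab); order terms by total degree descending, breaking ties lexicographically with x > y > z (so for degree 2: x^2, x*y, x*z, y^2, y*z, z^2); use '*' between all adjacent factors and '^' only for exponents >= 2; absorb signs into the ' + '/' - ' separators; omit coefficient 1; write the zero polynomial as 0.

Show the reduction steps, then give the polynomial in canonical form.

x^2*y^2*z^2 - x^3*y*z - x*y^3*z - 2*x*y*z^3 + x^2*y^2 + x^2*z^2 + y^2*z^2 + z^4 + 3*x*y*z - x^2 - y^2 - 4*z^2 + 2

reduce: tr(a b^2) = tr(b) * tr(a b) - tr(a)   [square of b] = y*z - x
tr(b^2 a b) = tr(b) * tr(a b^2) - tr(a b)   [square of b] = y^2*z - x*y - z
so tr(a b a b) = tr(a b) * tr(a b) - tr(1)   [split at a repeated a] = z^2 - 2
reduce: tr(a b a) = tr(a) * tr(b a) - tr(b)   [square of a] = x*z - y
reduce: tr(b^2 a b a) = tr(b) * tr(a b a b) - tr(a b a)   [square of b] = y*z^2 - x*z - y
tr(a^-1 b^2 a b) = tr(b^2 a b) * tr(a) - tr(b^2 a b a)   [inverse elimination on a] = x*y^2*z - x^2*y - y*z^2 + y
so tr(b a b a^-2 b) = tr(a^-1 b^2 a b) * tr(a) - tr(a^-1 b^2 a b a)   [inverse elimination on a] = x^2*y^2*z - x^3*y - x*y*z^2 - y^2*z + 2*x*y + z
tr(b a b a b a) = tr(b a b a) * tr(b a) - tr(a b)   [split at a repeated b] = z^3 - 3*z
reduce: tr(a^-1 b a b a b) = tr(b a b a b) * tr(a) - tr(b a b a b a)   [inverse elimination on a] = x*y*z^2 - x^2*z - z^3 - x*y + 3*z
so tr(b a b a^-2 b a) = tr(a^-1 b a b a b) * tr(a) - tr(a^-1 b a b a b a)   [inverse elimination on a] = x^2*y*z^2 - x^3*z - x*z^3 - x^2*y - y*z^2 + 4*x*z + y
reduce: tr(a^-1 b a^-1 b a b a^-1) = tr(b a b a^-2 b) * tr(a) - tr(b a b a^-2 b a)   [inverse elimination on a] = x^3*y^2*z - x^4*y - 2*x^2*y*z^2 + x^3*z - x*y^2*z + x*z^3 + 3*x^2*y + y*z^2 - 3*x*z - y
so tr(b^2 a b^2) = tr(b) * tr(a b^3) - tr(a b^2)   [square of b] = y^3*z - x*y^2 - 2*y*z + x
reduce: tr(a^2) = tr(a) * tr(a) - tr(1)   [square of a] = x^2 - 2
so tr(a b^2 a) = tr(b) * tr(a^2 b) - tr(a^2)   [square of b] = x*y*z - x^2 - y^2 + 2
reduce: tr(b^2 a b^2 a) = tr(b) * tr(a b^2 a b) - tr(a b^2 a)   [square of b] = y^2*z^2 - 2*x*y*z + x^2 - 2
reduce: tr(b a b^2 a^-1 b) = tr(b^2 a b^2) * tr(a) - tr(b^2 a b^2 a)   [inverse elimination on a] = x*y^3*z - x^2*y^2 - y^2*z^2 + 2
so tr(b a b a b^2) = tr(b) * tr(b a b a b) - tr(b a b a)   [square of b] = y^2*z^2 - x*y*z - y^2 - z^2 + 2
tr(a b a b a) = tr(a) * tr(b a b a) - tr(b a b)   [square of a] = x*z^2 - y*z - x
tr(b a b a b^2 a) = tr(b) * tr(a b a b a b) - tr(a b a b a)   [square of b] = y*z^3 - x*z^2 - 2*y*z + x
tr(b a b^2 a^-1 b a) = tr(b a b a b^2) * tr(a) - tr(b a b a b^2 a)   [inverse elimination on a] = x*y^2*z^2 - x^2*y*z - y*z^3 - x*y^2 + 2*y*z + x
tr(b a^-1 b a^-1 b a b) = tr(b a b^2 a^-1 b) * tr(a) - tr(b a b^2 a^-1 b a)   [inverse elimination on a] = x^2*y^3*z - x^3*y^2 - 2*x*y^2*z^2 + x^2*y*z + y*z^3 + x*y^2 - 2*y*z + x
reduce: tr(b a b a b a b a) = tr(a b) * tr(a b a b a b) - tr(a^-1 b^-1 a^-1 b^-1)   [split at a repeated a] = z^4 - 4*z^2 + 2
so tr(b a^-1 b a b a b a) = tr(b a b a b a b) * tr(a) - tr(b a b a b a b a)   [inverse elimination on a] = x*y*z^3 - x^2*z^2 - z^4 - 2*x*y*z + x^2 + 4*z^2 - 2
reduce: tr(b a^-1 b a^-1 b a b a) = tr(b a^-1 b a b a b) * tr(a) - tr(b a^-1 b a b a b a)   [inverse elimination on a] = x^2*y^2*z^2 - x^3*y*z - 2*x*y*z^3 - x^2*y^2 + x^2*z^2 + z^4 + 4*x*y*z - 4*z^2 + 2
tr(a^-1 b a^-1 b a b a^-1 b) = tr(b a^-1 b a^-1 b a b) * tr(a) - tr(b a^-1 b a^-1 b a b a)   [inverse elimination on a] = x^3*y^3*z - x^4*y^2 - 3*x^2*y^2*z^2 + 2*x^3*y*z + 3*x*y*z^3 + 2*x^2*y^2 - x^2*z^2 - z^4 - 6*x*y*z + x^2 + 4*z^2 - 2
tr(a^-1 b a^-1 b a b a^-1 b^-1) = tr(a^-1 b a^-1 b a b a^-1) * tr(b) - tr(a^-1 b a^-1 b a b a^-1 b)   [inverse elimination on b] = x^2*y^2*z^2 - x^3*y*z - x*y^3*z - 2*x*y*z^3 + x^2*y^2 + x^2*z^2 + y^2*z^2 + z^4 + 3*x*y*z - x^2 - y^2 - 4*z^2 + 2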